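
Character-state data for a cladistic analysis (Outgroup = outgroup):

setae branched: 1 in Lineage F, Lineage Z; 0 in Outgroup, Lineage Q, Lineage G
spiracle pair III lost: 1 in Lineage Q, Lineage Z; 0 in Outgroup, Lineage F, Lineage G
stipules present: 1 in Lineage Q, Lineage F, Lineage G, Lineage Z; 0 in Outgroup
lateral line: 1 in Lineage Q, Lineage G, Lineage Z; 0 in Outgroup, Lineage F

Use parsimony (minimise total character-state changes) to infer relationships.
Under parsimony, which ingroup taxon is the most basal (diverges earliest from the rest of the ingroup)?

Lineage F

The outgroup has state '0' for every character, so '1' is the derived state throughout.
setae branched (state '1') occurs in Lineage F and Lineage Z but conflicts with the nesting implied by the other characters — most parsimoniously interpreted as homoplasy.
spiracle pair III lost (derived state '1') is shared by Lineage Q and Lineage Z — a synapomorphy uniting that clade.
All ingroup taxa share the derived state '1' for stipules present; it defines the ingroup but does not resolve relationships within it.
Only Lineage G, Lineage Q, and Lineage Z show the derived state '1' for lateral line, supporting them as a clade.
Most parsimonious ingroup topology: (((Lineage Q,Lineage Z),Lineage G),Lineage F).
Lineage F is sister to the clade containing all other ingroup taxa, so it is the earliest-diverging (most basal) ingroup lineage.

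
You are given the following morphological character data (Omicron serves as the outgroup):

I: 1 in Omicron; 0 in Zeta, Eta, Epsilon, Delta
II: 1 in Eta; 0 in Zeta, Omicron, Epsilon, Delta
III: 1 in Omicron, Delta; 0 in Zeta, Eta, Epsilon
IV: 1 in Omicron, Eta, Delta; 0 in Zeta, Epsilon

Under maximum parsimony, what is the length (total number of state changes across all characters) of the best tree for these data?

Character polarity is set by the outgroup: the derived state is whichever differs from the outgroup's state, so for I, III, IV the derived state is '0', and for the remaining characters it is '1'.
All ingroup taxa share the derived state '0' for I; it defines the ingroup but does not resolve relationships within it.
II (derived state '1') is unique to Eta (autapomorphy; uninformative for grouping).
III: derived state '0' in Epsilon, Eta, and Zeta only — synapomorphy for {Epsilon, Eta, Zeta}.
IV: derived state '0' in Epsilon and Zeta only — synapomorphy for {Epsilon, Zeta}.
Most parsimonious ingroup topology: (((Zeta,Epsilon),Eta),Delta).
Changes per character on this tree: I: 1; II: 1; III: 1; IV: 1.
Total = 4.

4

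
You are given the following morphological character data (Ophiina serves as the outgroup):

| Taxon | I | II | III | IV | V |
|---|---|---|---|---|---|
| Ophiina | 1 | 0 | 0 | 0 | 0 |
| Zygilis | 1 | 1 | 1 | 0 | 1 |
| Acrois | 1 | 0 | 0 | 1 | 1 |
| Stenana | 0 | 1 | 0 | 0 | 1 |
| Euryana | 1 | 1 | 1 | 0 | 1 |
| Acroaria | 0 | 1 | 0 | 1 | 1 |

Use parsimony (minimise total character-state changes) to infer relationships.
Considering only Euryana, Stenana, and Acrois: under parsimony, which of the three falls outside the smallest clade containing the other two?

Acrois

Character polarity is set by the outgroup: the derived state is whichever differs from the outgroup's state, so for I the derived state is '0', and for the remaining characters it is '1'.
Only Acroaria and Stenana show the derived state '0' for I, supporting them as a clade.
II (derived state '1') is shared by Acroaria, Euryana, Stenana, and Zygilis — a synapomorphy uniting that clade.
III: derived state '1' in Euryana and Zygilis only — synapomorphy for {Euryana, Zygilis}.
IV (state '1') occurs in Acroaria and Acrois but conflicts with the nesting implied by the other characters — most parsimoniously interpreted as homoplasy.
All ingroup taxa share the derived state '1' for V; it defines the ingroup but does not resolve relationships within it.
Most parsimonious ingroup topology: (((Zygilis,Euryana),(Stenana,Acroaria)),Acrois).
Euryana and Stenana share a more recent common ancestor with each other than either does with Acrois, so Acrois is the least closely related of the three.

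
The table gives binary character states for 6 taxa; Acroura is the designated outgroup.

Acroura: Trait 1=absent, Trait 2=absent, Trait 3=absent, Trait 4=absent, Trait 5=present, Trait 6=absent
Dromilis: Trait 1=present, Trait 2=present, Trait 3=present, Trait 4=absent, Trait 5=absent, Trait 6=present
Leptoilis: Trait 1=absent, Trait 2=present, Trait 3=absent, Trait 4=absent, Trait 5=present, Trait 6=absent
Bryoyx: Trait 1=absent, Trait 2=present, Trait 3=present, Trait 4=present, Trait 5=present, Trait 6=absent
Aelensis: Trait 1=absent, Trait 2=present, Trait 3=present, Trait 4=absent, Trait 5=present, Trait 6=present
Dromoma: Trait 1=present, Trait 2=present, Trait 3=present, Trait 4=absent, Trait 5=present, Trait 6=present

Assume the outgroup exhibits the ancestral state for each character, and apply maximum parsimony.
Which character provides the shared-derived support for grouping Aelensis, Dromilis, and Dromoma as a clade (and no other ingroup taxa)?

Character polarity is set by the outgroup: the derived state is whichever differs from the outgroup's state, so for Trait 5 the derived state is 'absent', and for the remaining characters it is 'present'.
Only Dromilis and Dromoma show the derived state 'present' for Trait 1, supporting them as a clade.
All ingroup taxa share the derived state 'present' for Trait 2; it defines the ingroup but does not resolve relationships within it.
Trait 3: derived state 'present' in Aelensis, Bryoyx, Dromilis, and Dromoma only — synapomorphy for {Aelensis, Bryoyx, Dromilis, Dromoma}.
Trait 4: derived state 'present' in Bryoyx only — an autapomorphy, so it tells us nothing about relationships among taxa.
Trait 5: derived state 'absent' in Dromilis only — an autapomorphy, so it tells us nothing about relationships among taxa.
Trait 6: derived state 'present' in Aelensis, Dromilis, and Dromoma only — synapomorphy for {Aelensis, Dromilis, Dromoma}.
Most parsimonious ingroup topology: ((((Dromilis,Dromoma),Aelensis),Bryoyx),Leptoilis).
The clade {Aelensis, Dromilis, Dromoma} is supported by Trait 6: its derived state 'present' occurs in exactly those taxa and in no other taxon (including the outgroup).

Trait 6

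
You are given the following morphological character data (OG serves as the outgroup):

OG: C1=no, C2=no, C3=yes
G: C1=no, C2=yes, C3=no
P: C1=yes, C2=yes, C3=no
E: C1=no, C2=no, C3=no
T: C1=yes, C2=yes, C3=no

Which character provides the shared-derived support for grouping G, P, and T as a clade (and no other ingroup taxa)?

C2

Character polarity is set by the outgroup: the derived state is whichever differs from the outgroup's state, so for C3 the derived state is 'no', and for the remaining characters it is 'yes'.
C1 (derived state 'yes') is shared by P and T — a synapomorphy uniting that clade.
C2 (derived state 'yes') is shared by G, P, and T — a synapomorphy uniting that clade.
C3 (derived state 'no') is shared by all ingroup taxa — unites the whole ingroup.
Most parsimonious ingroup topology: ((G,(P,T)),E).
The clade {G, P, T} is supported by C2: its derived state 'yes' occurs in exactly those taxa and in no other taxon (including the outgroup).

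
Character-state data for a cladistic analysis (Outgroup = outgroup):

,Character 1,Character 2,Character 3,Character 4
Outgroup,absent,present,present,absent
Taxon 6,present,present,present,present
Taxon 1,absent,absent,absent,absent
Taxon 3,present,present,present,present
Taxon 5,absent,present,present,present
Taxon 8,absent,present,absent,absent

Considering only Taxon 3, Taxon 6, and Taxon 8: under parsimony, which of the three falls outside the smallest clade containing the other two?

Character polarity is set by the outgroup: the derived state is whichever differs from the outgroup's state, so for Character 2, Character 3 the derived state is 'absent', and for the remaining characters it is 'present'.
Character 1: derived state 'present' in Taxon 3 and Taxon 6 only — synapomorphy for {Taxon 3, Taxon 6}.
Character 2: derived state 'absent' in Taxon 1 only — an autapomorphy, so it tells us nothing about relationships among taxa.
Character 3 (derived state 'absent') is shared by Taxon 1 and Taxon 8 — a synapomorphy uniting that clade.
Character 4 (derived state 'present') is shared by Taxon 3, Taxon 5, and Taxon 6 — a synapomorphy uniting that clade.
Most parsimonious ingroup topology: (((Taxon 6,Taxon 3),Taxon 5),(Taxon 1,Taxon 8)).
Taxon 6 and Taxon 3 share a more recent common ancestor with each other than either does with Taxon 8, so Taxon 8 is the least closely related of the three.

Taxon 8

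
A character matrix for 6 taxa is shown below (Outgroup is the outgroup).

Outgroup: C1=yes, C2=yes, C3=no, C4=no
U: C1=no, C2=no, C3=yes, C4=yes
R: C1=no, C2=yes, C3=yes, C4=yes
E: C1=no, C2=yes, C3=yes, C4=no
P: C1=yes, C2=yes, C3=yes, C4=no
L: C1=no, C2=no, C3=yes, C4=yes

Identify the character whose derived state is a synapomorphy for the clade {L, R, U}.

Character polarity is set by the outgroup: the derived state is whichever differs from the outgroup's state, so for C1, C2 the derived state is 'no', and for the remaining characters it is 'yes'.
C1 (derived state 'no') is shared by E, L, R, and U — a synapomorphy uniting that clade.
C2 (derived state 'no') is shared by L and U — a synapomorphy uniting that clade.
All ingroup taxa share the derived state 'yes' for C3; it defines the ingroup but does not resolve relationships within it.
C4 (derived state 'yes') is shared by L, R, and U — a synapomorphy uniting that clade.
Most parsimonious ingroup topology: ((((U,L),R),E),P).
The clade {L, R, U} is supported by C4: its derived state 'yes' occurs in exactly those taxa and in no other taxon (including the outgroup).

C4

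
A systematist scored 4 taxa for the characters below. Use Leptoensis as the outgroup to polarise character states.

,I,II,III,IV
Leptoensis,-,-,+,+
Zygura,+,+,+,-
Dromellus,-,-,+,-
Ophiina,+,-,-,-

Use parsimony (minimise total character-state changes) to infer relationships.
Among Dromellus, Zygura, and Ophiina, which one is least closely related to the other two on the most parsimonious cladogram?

Character polarity is set by the outgroup: the derived state is whichever differs from the outgroup's state, so for III, IV the derived state is '-', and for the remaining characters it is '+'.
I (derived state '+') is shared by Ophiina and Zygura — a synapomorphy uniting that clade.
II (derived state '+') is unique to Zygura (autapomorphy; uninformative for grouping).
III (derived state '-') is unique to Ophiina (autapomorphy; uninformative for grouping).
All ingroup taxa share the derived state '-' for IV; it defines the ingroup but does not resolve relationships within it.
Most parsimonious ingroup topology: ((Zygura,Ophiina),Dromellus).
Zygura and Ophiina share a more recent common ancestor with each other than either does with Dromellus, so Dromellus is the least closely related of the three.

Dromellus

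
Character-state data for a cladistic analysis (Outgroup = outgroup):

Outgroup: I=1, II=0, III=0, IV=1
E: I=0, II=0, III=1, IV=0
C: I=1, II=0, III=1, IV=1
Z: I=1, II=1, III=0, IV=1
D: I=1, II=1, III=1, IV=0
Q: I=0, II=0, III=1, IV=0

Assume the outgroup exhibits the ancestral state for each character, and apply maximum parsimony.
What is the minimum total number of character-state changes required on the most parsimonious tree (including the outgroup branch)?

5

Character polarity is set by the outgroup: the derived state is whichever differs from the outgroup's state, so for I, IV the derived state is '0', and for the remaining characters it is '1'.
I (derived state '0') is shared by E and Q — a synapomorphy uniting that clade.
II (state '1') occurs in D and Z but conflicts with the nesting implied by the other characters — most parsimoniously interpreted as homoplasy.
Only C, D, E, and Q show the derived state '1' for III, supporting them as a clade.
Only D, E, and Q show the derived state '0' for IV, supporting them as a clade.
Most parsimonious ingroup topology: ((((E,Q),D),C),Z).
Changes per character on this tree: I: 1; II: 2; III: 1; IV: 1.
Total = 5.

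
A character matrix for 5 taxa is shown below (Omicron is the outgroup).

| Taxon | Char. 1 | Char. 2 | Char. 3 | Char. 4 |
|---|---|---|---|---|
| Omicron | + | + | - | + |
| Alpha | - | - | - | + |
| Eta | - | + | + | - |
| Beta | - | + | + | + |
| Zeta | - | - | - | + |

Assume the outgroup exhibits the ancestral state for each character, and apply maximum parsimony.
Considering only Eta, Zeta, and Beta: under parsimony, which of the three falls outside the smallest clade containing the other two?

Character polarity is set by the outgroup: the derived state is whichever differs from the outgroup's state, so for Char. 1, Char. 2, Char. 4 the derived state is '-', and for the remaining characters it is '+'.
Char. 1 (derived state '-') is shared by all ingroup taxa — unites the whole ingroup.
Only Alpha and Zeta show the derived state '-' for Char. 2, supporting them as a clade.
Char. 3: derived state '+' in Beta and Eta only — synapomorphy for {Beta, Eta}.
Char. 4: derived state '-' in Eta only — an autapomorphy, so it tells us nothing about relationships among taxa.
Most parsimonious ingroup topology: ((Alpha,Zeta),(Eta,Beta)).
Beta and Eta share a more recent common ancestor with each other than either does with Zeta, so Zeta is the least closely related of the three.

Zeta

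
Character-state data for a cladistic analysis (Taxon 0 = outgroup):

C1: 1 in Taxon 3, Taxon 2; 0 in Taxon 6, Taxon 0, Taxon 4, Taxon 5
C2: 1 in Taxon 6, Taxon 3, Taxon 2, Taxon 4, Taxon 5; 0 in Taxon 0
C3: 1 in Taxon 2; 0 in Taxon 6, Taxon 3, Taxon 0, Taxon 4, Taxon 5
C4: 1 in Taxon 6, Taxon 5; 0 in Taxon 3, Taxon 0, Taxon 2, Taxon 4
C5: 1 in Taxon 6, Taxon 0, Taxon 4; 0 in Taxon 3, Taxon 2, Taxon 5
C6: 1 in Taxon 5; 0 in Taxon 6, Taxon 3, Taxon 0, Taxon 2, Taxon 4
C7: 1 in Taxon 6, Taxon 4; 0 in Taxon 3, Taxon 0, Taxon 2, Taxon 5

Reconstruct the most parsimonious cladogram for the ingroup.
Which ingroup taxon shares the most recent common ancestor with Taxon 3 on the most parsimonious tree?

Taxon 2

Character polarity is set by the outgroup: the derived state is whichever differs from the outgroup's state, so for C5 the derived state is '0', and for the remaining characters it is '1'.
Only Taxon 2 and Taxon 3 show the derived state '1' for C1, supporting them as a clade.
All ingroup taxa share the derived state '1' for C2; it defines the ingroup but does not resolve relationships within it.
C3 (derived state '1') is unique to Taxon 2 (autapomorphy; uninformative for grouping).
C4 groups Taxon 5 and Taxon 6, which is incompatible with the clades supported by the remaining characters; treating it as convergent (homoplasy) costs fewer steps than any alternative tree.
C5: derived state '0' in Taxon 2, Taxon 3, and Taxon 5 only — synapomorphy for {Taxon 2, Taxon 3, Taxon 5}.
C6 (derived state '1') is unique to Taxon 5 (autapomorphy; uninformative for grouping).
C7: derived state '1' in Taxon 4 and Taxon 6 only — synapomorphy for {Taxon 4, Taxon 6}.
Most parsimonious ingroup topology: (((Taxon 2,Taxon 3),Taxon 5),(Taxon 6,Taxon 4)).
Taxon 3 and Taxon 2 form a cherry on this tree, so they are sister taxa.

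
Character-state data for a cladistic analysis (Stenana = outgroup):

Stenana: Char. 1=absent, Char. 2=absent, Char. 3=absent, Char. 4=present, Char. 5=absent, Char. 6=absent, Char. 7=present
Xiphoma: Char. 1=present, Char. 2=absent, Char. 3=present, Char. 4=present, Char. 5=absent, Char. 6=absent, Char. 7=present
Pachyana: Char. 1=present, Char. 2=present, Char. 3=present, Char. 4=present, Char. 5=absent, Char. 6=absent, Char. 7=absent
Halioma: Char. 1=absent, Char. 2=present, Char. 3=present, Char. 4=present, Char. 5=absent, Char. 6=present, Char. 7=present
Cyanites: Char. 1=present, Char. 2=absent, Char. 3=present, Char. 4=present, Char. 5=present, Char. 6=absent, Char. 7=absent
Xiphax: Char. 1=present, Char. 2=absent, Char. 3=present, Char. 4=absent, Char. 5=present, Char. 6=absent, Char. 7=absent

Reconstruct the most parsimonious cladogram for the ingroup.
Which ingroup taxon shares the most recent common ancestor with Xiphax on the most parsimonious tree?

Cyanites

Character polarity is set by the outgroup: the derived state is whichever differs from the outgroup's state, so for Char. 4, Char. 7 the derived state is 'absent', and for the remaining characters it is 'present'.
Only Cyanites, Pachyana, Xiphax, and Xiphoma show the derived state 'present' for Char. 1, supporting them as a clade.
Char. 2 groups Halioma and Pachyana, which is incompatible with the clades supported by the remaining characters; treating it as convergent (homoplasy) costs fewer steps than any alternative tree.
Char. 3 (derived state 'present') is shared by all ingroup taxa — unites the whole ingroup.
Char. 4 (derived state 'absent') is unique to Xiphax (autapomorphy; uninformative for grouping).
Only Cyanites and Xiphax show the derived state 'present' for Char. 5, supporting them as a clade.
Char. 6 (derived state 'present') is unique to Halioma (autapomorphy; uninformative for grouping).
Char. 7 (derived state 'absent') is shared by Cyanites, Pachyana, and Xiphax — a synapomorphy uniting that clade.
Most parsimonious ingroup topology: ((((Cyanites,Xiphax),Pachyana),Xiphoma),Halioma).
Xiphax and Cyanites form a cherry on this tree, so they are sister taxa.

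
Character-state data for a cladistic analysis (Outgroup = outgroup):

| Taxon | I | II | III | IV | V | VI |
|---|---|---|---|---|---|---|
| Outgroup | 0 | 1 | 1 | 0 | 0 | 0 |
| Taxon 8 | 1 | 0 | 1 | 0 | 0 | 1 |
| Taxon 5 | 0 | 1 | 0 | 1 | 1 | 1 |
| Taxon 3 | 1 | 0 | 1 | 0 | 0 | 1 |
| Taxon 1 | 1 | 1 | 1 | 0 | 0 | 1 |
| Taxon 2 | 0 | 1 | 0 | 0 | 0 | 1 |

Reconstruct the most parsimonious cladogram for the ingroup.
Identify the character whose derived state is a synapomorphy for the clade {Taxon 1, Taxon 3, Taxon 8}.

Character polarity is set by the outgroup: the derived state is whichever differs from the outgroup's state, so for II, III the derived state is '0', and for the remaining characters it is '1'.
I: derived state '1' in Taxon 1, Taxon 3, and Taxon 8 only — synapomorphy for {Taxon 1, Taxon 3, Taxon 8}.
II: derived state '0' in Taxon 3 and Taxon 8 only — synapomorphy for {Taxon 3, Taxon 8}.
Only Taxon 2 and Taxon 5 show the derived state '0' for III, supporting them as a clade.
IV (derived state '1') is unique to Taxon 5 (autapomorphy; uninformative for grouping).
V: derived state '1' in Taxon 5 only — an autapomorphy, so it tells us nothing about relationships among taxa.
All ingroup taxa share the derived state '1' for VI; it defines the ingroup but does not resolve relationships within it.
Most parsimonious ingroup topology: (((Taxon 8,Taxon 3),Taxon 1),(Taxon 5,Taxon 2)).
The clade {Taxon 1, Taxon 3, Taxon 8} is supported by I: its derived state '1' occurs in exactly those taxa and in no other taxon (including the outgroup).

I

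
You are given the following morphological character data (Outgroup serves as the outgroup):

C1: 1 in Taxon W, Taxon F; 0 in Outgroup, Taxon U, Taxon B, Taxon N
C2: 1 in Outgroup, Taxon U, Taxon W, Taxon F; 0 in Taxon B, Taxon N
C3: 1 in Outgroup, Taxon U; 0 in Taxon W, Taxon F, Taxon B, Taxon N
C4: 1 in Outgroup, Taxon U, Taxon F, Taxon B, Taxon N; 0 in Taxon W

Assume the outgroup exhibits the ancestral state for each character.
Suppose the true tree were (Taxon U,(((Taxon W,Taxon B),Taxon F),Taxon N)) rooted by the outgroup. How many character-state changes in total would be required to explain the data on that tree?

6

Map each character onto (Taxon U,(((Taxon W,Taxon B),Taxon F),Taxon N)) (rooted by Outgroup) and count the minimum state changes it requires (Fitch parsimony):
C1: 2; C2: 2; C3: 1; C4: 1.
Total tree length = 6.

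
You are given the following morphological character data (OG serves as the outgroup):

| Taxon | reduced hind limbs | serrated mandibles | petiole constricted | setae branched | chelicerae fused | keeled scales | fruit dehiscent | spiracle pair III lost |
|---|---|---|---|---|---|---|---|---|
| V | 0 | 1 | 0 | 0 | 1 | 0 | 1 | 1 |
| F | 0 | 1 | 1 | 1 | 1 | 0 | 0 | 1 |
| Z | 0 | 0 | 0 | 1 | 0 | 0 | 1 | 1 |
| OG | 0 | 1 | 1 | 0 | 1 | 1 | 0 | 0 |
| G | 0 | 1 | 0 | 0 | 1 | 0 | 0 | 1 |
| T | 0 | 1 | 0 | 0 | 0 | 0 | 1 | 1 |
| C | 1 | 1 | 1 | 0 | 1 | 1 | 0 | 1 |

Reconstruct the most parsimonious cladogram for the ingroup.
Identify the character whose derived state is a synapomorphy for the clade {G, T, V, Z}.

petiole constricted

Character polarity is set by the outgroup: the derived state is whichever differs from the outgroup's state, so for serrated mandibles, petiole constricted, chelicerae fused, keeled scales the derived state is '0', and for the remaining characters it is '1'.
reduced hind limbs: derived state '1' in C only — an autapomorphy, so it tells us nothing about relationships among taxa.
serrated mandibles: derived state '0' in Z only — an autapomorphy, so it tells us nothing about relationships among taxa.
petiole constricted: derived state '0' in G, T, V, and Z only — synapomorphy for {G, T, V, Z}.
setae branched (state '1') occurs in F and Z but conflicts with the nesting implied by the other characters — most parsimoniously interpreted as homoplasy.
chelicerae fused: derived state '0' in T and Z only — synapomorphy for {T, Z}.
keeled scales (derived state '0') is shared by F, G, T, V, and Z — a synapomorphy uniting that clade.
Only T, V, and Z show the derived state '1' for fruit dehiscent, supporting them as a clade.
spiracle pair III lost (derived state '1') is shared by all ingroup taxa — unites the whole ingroup.
Most parsimonious ingroup topology: (((((T,Z),V),G),F),C).
The clade {G, T, V, Z} is supported by petiole constricted: its derived state '0' occurs in exactly those taxa and in no other taxon (including the outgroup).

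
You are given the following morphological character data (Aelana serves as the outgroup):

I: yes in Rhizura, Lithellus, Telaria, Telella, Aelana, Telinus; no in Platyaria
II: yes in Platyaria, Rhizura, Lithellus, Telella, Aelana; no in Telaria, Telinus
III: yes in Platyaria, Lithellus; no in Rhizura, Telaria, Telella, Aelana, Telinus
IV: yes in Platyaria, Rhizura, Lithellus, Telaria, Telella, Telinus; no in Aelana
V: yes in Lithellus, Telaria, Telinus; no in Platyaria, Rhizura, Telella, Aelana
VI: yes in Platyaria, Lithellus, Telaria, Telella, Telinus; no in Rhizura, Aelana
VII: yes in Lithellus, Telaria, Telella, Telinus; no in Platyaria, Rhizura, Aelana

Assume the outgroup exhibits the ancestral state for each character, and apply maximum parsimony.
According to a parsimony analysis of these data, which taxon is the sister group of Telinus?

Telaria

Character polarity is set by the outgroup: the derived state is whichever differs from the outgroup's state, so for I, II the derived state is 'no', and for the remaining characters it is 'yes'.
I (derived state 'no') is unique to Platyaria (autapomorphy; uninformative for grouping).
II (derived state 'no') is shared by Telaria and Telinus — a synapomorphy uniting that clade.
III groups Lithellus and Platyaria, which is incompatible with the clades supported by the remaining characters; treating it as convergent (homoplasy) costs fewer steps than any alternative tree.
All ingroup taxa share the derived state 'yes' for IV; it defines the ingroup but does not resolve relationships within it.
V: derived state 'yes' in Lithellus, Telaria, and Telinus only — synapomorphy for {Lithellus, Telaria, Telinus}.
Only Lithellus, Platyaria, Telaria, Telella, and Telinus show the derived state 'yes' for VI, supporting them as a clade.
VII: derived state 'yes' in Lithellus, Telaria, Telella, and Telinus only — synapomorphy for {Lithellus, Telaria, Telella, Telinus}.
Most parsimonious ingroup topology: ((((Lithellus,(Telaria,Telinus)),Telella),Platyaria),Rhizura).
Telinus and Telaria form a cherry on this tree, so they are sister taxa.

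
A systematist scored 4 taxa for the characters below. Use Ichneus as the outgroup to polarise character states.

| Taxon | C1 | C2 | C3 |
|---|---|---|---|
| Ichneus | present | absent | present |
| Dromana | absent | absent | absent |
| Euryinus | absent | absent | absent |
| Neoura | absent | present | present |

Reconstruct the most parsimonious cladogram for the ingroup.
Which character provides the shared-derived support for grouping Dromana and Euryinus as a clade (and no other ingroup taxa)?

C3

Character polarity is set by the outgroup: the derived state is whichever differs from the outgroup's state, so for C1, C3 the derived state is 'absent', and for the remaining characters it is 'present'.
All ingroup taxa share the derived state 'absent' for C1; it defines the ingroup but does not resolve relationships within it.
C2 (derived state 'present') is unique to Neoura (autapomorphy; uninformative for grouping).
C3 (derived state 'absent') is shared by Dromana and Euryinus — a synapomorphy uniting that clade.
Most parsimonious ingroup topology: ((Dromana,Euryinus),Neoura).
The clade {Dromana, Euryinus} is supported by C3: its derived state 'absent' occurs in exactly those taxa and in no other taxon (including the outgroup).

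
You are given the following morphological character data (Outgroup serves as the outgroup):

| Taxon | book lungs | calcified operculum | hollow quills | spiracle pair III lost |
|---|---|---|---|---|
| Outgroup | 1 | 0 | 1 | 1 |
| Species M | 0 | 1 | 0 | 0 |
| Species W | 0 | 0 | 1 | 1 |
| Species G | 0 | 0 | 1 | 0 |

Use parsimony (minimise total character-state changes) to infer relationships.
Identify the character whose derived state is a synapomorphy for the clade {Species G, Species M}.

spiracle pair III lost

Character polarity is set by the outgroup: the derived state is whichever differs from the outgroup's state, so for book lungs, hollow quills, spiracle pair III lost the derived state is '0', and for the remaining characters it is '1'.
All ingroup taxa share the derived state '0' for book lungs; it defines the ingroup but does not resolve relationships within it.
calcified operculum: derived state '1' in Species M only — an autapomorphy, so it tells us nothing about relationships among taxa.
hollow quills: derived state '0' in Species M only — an autapomorphy, so it tells us nothing about relationships among taxa.
Only Species G and Species M show the derived state '0' for spiracle pair III lost, supporting them as a clade.
Most parsimonious ingroup topology: ((Species M,Species G),Species W).
The clade {Species G, Species M} is supported by spiracle pair III lost: its derived state '0' occurs in exactly those taxa and in no other taxon (including the outgroup).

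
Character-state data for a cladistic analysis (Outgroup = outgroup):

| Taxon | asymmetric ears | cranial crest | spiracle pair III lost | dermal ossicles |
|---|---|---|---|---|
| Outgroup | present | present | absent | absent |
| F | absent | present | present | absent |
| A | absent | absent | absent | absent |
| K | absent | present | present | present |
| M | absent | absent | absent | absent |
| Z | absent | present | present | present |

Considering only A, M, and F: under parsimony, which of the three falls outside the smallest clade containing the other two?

F

Character polarity is set by the outgroup: the derived state is whichever differs from the outgroup's state, so for asymmetric ears, cranial crest the derived state is 'absent', and for the remaining characters it is 'present'.
asymmetric ears (derived state 'absent') is shared by all ingroup taxa — unites the whole ingroup.
cranial crest (derived state 'absent') is shared by A and M — a synapomorphy uniting that clade.
spiracle pair III lost: derived state 'present' in F, K, and Z only — synapomorphy for {F, K, Z}.
dermal ossicles: derived state 'present' in K and Z only — synapomorphy for {K, Z}.
Most parsimonious ingroup topology: ((F,(K,Z)),(A,M)).
M and A share a more recent common ancestor with each other than either does with F, so F is the least closely related of the three.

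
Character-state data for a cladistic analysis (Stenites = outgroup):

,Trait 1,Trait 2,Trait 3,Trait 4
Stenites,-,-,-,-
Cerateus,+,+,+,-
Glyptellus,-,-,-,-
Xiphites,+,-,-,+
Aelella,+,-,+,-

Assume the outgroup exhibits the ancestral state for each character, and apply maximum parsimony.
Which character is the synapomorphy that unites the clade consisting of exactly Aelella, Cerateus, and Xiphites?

Trait 1

The outgroup has state '-' for every character, so '+' is the derived state throughout.
Only Aelella, Cerateus, and Xiphites show the derived state '+' for Trait 1, supporting them as a clade.
Trait 2 (derived state '+') is unique to Cerateus (autapomorphy; uninformative for grouping).
Trait 3: derived state '+' in Aelella and Cerateus only — synapomorphy for {Aelella, Cerateus}.
Trait 4 (derived state '+') is unique to Xiphites (autapomorphy; uninformative for grouping).
Most parsimonious ingroup topology: ((Xiphites,(Cerateus,Aelella)),Glyptellus).
The clade {Aelella, Cerateus, Xiphites} is supported by Trait 1: its derived state '+' occurs in exactly those taxa and in no other taxon (including the outgroup).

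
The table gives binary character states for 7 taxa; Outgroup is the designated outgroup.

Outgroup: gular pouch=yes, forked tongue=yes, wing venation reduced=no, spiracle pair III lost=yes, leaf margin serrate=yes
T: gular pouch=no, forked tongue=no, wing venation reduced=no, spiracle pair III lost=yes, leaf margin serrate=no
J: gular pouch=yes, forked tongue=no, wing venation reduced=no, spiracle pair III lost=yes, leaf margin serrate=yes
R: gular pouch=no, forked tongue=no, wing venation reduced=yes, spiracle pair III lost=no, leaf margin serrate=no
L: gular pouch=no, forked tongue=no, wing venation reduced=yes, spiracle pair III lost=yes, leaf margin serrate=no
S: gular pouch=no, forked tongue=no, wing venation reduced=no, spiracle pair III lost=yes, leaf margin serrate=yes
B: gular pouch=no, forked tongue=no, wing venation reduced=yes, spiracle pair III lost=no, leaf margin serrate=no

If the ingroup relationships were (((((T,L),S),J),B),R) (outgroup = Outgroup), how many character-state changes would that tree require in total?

Map each character onto (((((T,L),S),J),B),R) (rooted by Outgroup) and count the minimum state changes it requires (Fitch parsimony):
gular pouch: 2; forked tongue: 1; wing venation reduced: 3; spiracle pair III lost: 2; leaf margin serrate: 3.
Total tree length = 11.

11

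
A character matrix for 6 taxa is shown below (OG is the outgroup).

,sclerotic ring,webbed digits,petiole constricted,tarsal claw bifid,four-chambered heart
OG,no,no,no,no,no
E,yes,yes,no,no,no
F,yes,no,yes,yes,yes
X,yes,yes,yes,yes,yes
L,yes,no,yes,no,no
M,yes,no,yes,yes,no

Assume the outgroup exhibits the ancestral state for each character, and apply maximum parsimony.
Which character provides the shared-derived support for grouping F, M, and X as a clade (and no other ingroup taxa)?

The outgroup has state 'no' for every character, so 'yes' is the derived state throughout.
All ingroup taxa share the derived state 'yes' for sclerotic ring; it defines the ingroup but does not resolve relationships within it.
webbed digits (state 'yes') occurs in E and X but conflicts with the nesting implied by the other characters — most parsimoniously interpreted as homoplasy.
petiole constricted: derived state 'yes' in F, L, M, and X only — synapomorphy for {F, L, M, X}.
tarsal claw bifid: derived state 'yes' in F, M, and X only — synapomorphy for {F, M, X}.
four-chambered heart (derived state 'yes') is shared by F and X — a synapomorphy uniting that clade.
Most parsimonious ingroup topology: (E,(((F,X),M),L)).
The clade {F, M, X} is supported by tarsal claw bifid: its derived state 'yes' occurs in exactly those taxa and in no other taxon (including the outgroup).

tarsal claw bifid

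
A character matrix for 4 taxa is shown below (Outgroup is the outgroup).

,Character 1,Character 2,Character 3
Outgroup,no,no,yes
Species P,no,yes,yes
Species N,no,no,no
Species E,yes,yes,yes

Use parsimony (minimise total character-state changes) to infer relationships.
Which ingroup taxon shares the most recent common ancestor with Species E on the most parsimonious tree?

Character polarity is set by the outgroup: the derived state is whichever differs from the outgroup's state, so for Character 3 the derived state is 'no', and for the remaining characters it is 'yes'.
Character 1 (derived state 'yes') is unique to Species E (autapomorphy; uninformative for grouping).
Only Species E and Species P show the derived state 'yes' for Character 2, supporting them as a clade.
Character 3: derived state 'no' in Species N only — an autapomorphy, so it tells us nothing about relationships among taxa.
Most parsimonious ingroup topology: ((Species P,Species E),Species N).
Species E and Species P form a cherry on this tree, so they are sister taxa.

Species P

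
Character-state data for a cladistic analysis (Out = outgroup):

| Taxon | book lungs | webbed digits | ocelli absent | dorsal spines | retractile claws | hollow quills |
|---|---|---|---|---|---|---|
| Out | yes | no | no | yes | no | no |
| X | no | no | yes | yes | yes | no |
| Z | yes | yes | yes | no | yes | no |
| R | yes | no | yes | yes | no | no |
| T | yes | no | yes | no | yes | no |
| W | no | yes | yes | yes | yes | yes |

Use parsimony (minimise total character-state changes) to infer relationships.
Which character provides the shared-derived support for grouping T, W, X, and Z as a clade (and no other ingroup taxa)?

retractile claws

Character polarity is set by the outgroup: the derived state is whichever differs from the outgroup's state, so for book lungs, dorsal spines the derived state is 'no', and for the remaining characters it is 'yes'.
book lungs: derived state 'no' in W and X only — synapomorphy for {W, X}.
webbed digits groups W and Z, which is incompatible with the clades supported by the remaining characters; treating it as convergent (homoplasy) costs fewer steps than any alternative tree.
All ingroup taxa share the derived state 'yes' for ocelli absent; it defines the ingroup but does not resolve relationships within it.
Only T and Z show the derived state 'no' for dorsal spines, supporting them as a clade.
Only T, W, X, and Z show the derived state 'yes' for retractile claws, supporting them as a clade.
hollow quills: derived state 'yes' in W only — an autapomorphy, so it tells us nothing about relationships among taxa.
Most parsimonious ingroup topology: (((X,W),(Z,T)),R).
The clade {T, W, X, Z} is supported by retractile claws: its derived state 'yes' occurs in exactly those taxa and in no other taxon (including the outgroup).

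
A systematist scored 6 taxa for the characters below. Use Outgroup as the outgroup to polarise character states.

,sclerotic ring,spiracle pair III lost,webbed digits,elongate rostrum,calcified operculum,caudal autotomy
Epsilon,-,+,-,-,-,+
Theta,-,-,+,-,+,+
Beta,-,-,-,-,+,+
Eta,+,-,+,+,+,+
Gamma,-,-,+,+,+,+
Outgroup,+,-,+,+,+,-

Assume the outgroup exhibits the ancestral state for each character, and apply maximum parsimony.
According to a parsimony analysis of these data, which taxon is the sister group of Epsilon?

Character polarity is set by the outgroup: the derived state is whichever differs from the outgroup's state, so for sclerotic ring, webbed digits, elongate rostrum, calcified operculum the derived state is '-', and for the remaining characters it is '+'.
sclerotic ring: derived state '-' in Beta, Epsilon, Gamma, and Theta only — synapomorphy for {Beta, Epsilon, Gamma, Theta}.
spiracle pair III lost (derived state '+') is unique to Epsilon (autapomorphy; uninformative for grouping).
Only Beta and Epsilon show the derived state '-' for webbed digits, supporting them as a clade.
elongate rostrum: derived state '-' in Beta, Epsilon, and Theta only — synapomorphy for {Beta, Epsilon, Theta}.
calcified operculum: derived state '-' in Epsilon only — an autapomorphy, so it tells us nothing about relationships among taxa.
caudal autotomy (derived state '+') is shared by all ingroup taxa — unites the whole ingroup.
Most parsimonious ingroup topology: ((Gamma,((Beta,Epsilon),Theta)),Eta).
Epsilon and Beta form a cherry on this tree, so they are sister taxa.

Beta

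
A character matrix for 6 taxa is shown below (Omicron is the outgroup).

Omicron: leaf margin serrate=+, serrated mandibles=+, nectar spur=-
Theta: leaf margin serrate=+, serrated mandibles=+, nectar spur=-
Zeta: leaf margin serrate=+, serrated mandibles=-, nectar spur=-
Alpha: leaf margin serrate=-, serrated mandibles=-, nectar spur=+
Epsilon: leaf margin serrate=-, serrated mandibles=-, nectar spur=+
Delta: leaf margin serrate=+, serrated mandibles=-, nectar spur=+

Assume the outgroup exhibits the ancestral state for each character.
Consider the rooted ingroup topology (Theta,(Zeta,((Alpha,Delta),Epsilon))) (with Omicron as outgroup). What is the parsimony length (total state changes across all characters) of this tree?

4

Map each character onto (Theta,(Zeta,((Alpha,Delta),Epsilon))) (rooted by Omicron) and count the minimum state changes it requires (Fitch parsimony):
leaf margin serrate: 2; serrated mandibles: 1; nectar spur: 1.
Total tree length = 4.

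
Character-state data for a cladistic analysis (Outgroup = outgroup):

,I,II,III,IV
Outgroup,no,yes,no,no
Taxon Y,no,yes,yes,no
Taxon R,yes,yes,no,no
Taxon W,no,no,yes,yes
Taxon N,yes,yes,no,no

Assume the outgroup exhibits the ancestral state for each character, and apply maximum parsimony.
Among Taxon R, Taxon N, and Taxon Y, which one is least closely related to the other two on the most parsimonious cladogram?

Character polarity is set by the outgroup: the derived state is whichever differs from the outgroup's state, so for II the derived state is 'no', and for the remaining characters it is 'yes'.
Only Taxon N and Taxon R show the derived state 'yes' for I, supporting them as a clade.
II: derived state 'no' in Taxon W only — an autapomorphy, so it tells us nothing about relationships among taxa.
Only Taxon W and Taxon Y show the derived state 'yes' for III, supporting them as a clade.
IV (derived state 'yes') is unique to Taxon W (autapomorphy; uninformative for grouping).
Most parsimonious ingroup topology: ((Taxon Y,Taxon W),(Taxon R,Taxon N)).
Taxon R and Taxon N share a more recent common ancestor with each other than either does with Taxon Y, so Taxon Y is the least closely related of the three.

Taxon Y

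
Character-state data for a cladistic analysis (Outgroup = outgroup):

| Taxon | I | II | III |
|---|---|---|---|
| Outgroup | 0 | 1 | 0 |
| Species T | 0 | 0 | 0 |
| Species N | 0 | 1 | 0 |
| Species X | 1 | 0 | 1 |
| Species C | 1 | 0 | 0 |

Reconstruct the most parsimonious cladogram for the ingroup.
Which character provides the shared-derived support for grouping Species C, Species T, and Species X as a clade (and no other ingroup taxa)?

II

Character polarity is set by the outgroup: the derived state is whichever differs from the outgroup's state, so for II the derived state is '0', and for the remaining characters it is '1'.
I (derived state '1') is shared by Species C and Species X — a synapomorphy uniting that clade.
II (derived state '0') is shared by Species C, Species T, and Species X — a synapomorphy uniting that clade.
III (derived state '1') is unique to Species X (autapomorphy; uninformative for grouping).
Most parsimonious ingroup topology: ((Species T,(Species X,Species C)),Species N).
The clade {Species C, Species T, Species X} is supported by II: its derived state '0' occurs in exactly those taxa and in no other taxon (including the outgroup).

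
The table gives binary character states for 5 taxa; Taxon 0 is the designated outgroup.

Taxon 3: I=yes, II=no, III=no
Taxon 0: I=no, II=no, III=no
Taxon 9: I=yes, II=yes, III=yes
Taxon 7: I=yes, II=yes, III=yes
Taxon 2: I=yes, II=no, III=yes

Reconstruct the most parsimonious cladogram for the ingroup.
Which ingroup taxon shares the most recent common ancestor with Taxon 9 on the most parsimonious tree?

The outgroup has state 'no' for every character, so 'yes' is the derived state throughout.
I (derived state 'yes') is shared by all ingroup taxa — unites the whole ingroup.
Only Taxon 7 and Taxon 9 show the derived state 'yes' for II, supporting them as a clade.
Only Taxon 2, Taxon 7, and Taxon 9 show the derived state 'yes' for III, supporting them as a clade.
Most parsimonious ingroup topology: (((Taxon 9,Taxon 7),Taxon 2),Taxon 3).
Taxon 9 and Taxon 7 form a cherry on this tree, so they are sister taxa.

Taxon 7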